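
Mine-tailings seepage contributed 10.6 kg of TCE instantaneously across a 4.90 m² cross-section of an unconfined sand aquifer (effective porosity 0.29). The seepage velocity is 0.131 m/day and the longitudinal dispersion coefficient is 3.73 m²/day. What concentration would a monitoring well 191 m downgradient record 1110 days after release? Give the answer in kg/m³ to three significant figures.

0.0288 kg/m³

For an instantaneous plane source, C(x,t) = M/(n_e·A·√(4πDt)) · exp(−(x−vt)²/(4Dt)), with n_e·A the pore (flow) area.
Plume center vt = 0.131 × 1110 = 145.41 m, so the well at 191 m is 45.59 m downgradient of the peak.
√(4πDt) = 228.1 m, giving peak height M/(n_e·A·√(4πDt)) = 10.6/(0.29 × 4.90 × 228.1) = 0.03270 kg/m³.
(x−vt)²/(4Dt) = (45.59)²/(4 × 3.73 × 1110) = 0.1255; exp(−0.1255) = 0.8821.
C = 0.03270 × 0.8821 = 0.0288 kg/m³.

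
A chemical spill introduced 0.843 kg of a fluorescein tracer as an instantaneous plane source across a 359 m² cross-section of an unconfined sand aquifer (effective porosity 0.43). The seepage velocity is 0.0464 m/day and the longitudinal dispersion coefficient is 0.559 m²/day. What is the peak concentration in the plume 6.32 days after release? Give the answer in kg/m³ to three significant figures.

0.000820 kg/m³

The peak of an instantaneous 1D plume sits at x = vt; there the Gaussian factor is 1 and C_max = M/(n_e·A·√(4πDt)), where n_e·A is the pore area the mass is dissolved in.
√(4πDt) = √(4π × 0.559 × 6.32) = 6.663 m, so C_max = 0.843/(0.43 × 359 × 6.663) = 0.000820 kg/m³.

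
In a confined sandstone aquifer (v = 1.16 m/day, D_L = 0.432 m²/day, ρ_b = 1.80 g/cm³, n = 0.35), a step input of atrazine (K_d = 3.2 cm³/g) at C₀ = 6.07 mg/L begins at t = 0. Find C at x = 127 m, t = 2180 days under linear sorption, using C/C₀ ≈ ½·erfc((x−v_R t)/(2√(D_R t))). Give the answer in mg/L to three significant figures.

5.81 mg/L

Retardation factor R = 1 + ρ_b·K_d/n = 1 + 1.80 × 3.2/0.35 = 17.46.
Sorption retards both mechanisms: v_R = v/R = 0.06644 m/day, D_R = D/R = 0.02474 m²/day.
v_R·t = 0.06644 × 2180 = 144.8392 m; 2√(D_R t) = 14.69 m; argument = (127 − 144.8392)/14.69 = -1.214.
C = C₀ × ½·erfc(-1.214) = 6.07 × 0.9570 = 5.81 mg/L.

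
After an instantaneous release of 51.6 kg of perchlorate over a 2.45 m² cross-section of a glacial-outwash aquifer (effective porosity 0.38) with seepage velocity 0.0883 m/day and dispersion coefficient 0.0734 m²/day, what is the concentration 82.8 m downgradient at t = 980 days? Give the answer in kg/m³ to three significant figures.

For an instantaneous plane source, C(x,t) = M/(n_e·A·√(4πDt)) · exp(−(x−vt)²/(4Dt)), with n_e·A the pore (flow) area.
Plume center vt = 0.0883 × 980 = 86.534 m, so the well at 82.8 m is 3.734 m upgradient of the peak.
√(4πDt) = 30.07 m, giving peak height M/(n_e·A·√(4πDt)) = 51.6/(0.38 × 2.45 × 30.07) = 1.843 kg/m³.
(x−vt)²/(4Dt) = (-3.734)²/(4 × 0.0734 × 980) = 0.04846; exp(−0.04846) = 0.9527.
C = 1.843 × 0.9527 = 1.76 kg/m³.

1.76 kg/m³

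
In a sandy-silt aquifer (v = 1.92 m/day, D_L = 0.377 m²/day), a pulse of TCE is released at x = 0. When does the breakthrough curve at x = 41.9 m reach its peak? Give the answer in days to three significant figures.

For the 1D instantaneous-source solution, setting ∂C/∂t = 0 at fixed x gives v²t² + 2Dt − x² = 0, so t = (√(D² + v²x²) − D)/v².
√(D² + v²x²) = √(0.377² + 1.92² × 41.9²) = 80.45; v² = 3.6864.
t = (80.45 − 0.377)/3.6864 = 21.7 days (vs. the pure-advection estimate x/v = 21.8 d).

21.7 days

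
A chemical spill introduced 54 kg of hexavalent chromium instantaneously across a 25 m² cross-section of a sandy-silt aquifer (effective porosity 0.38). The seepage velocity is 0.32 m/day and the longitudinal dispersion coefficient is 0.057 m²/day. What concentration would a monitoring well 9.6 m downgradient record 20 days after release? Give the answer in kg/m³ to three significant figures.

For an instantaneous plane source, C(x,t) = M/(n_e·A·√(4πDt)) · exp(−(x−vt)²/(4Dt)), with n_e·A the pore (flow) area.
Plume center vt = 0.32 × 20 = 6.4 m, so the well at 9.6 m is 3.2 m downgradient of the peak.
√(4πDt) = 3.785 m, giving peak height M/(n_e·A·√(4πDt)) = 54/(0.38 × 25 × 3.785) = 1.502 kg/m³.
(x−vt)²/(4Dt) = (3.2)²/(4 × 0.057 × 20) = 2.246; exp(−2.246) = 0.1058.
C = 1.502 × 0.1058 = 0.159 kg/m³.

0.159 kg/m³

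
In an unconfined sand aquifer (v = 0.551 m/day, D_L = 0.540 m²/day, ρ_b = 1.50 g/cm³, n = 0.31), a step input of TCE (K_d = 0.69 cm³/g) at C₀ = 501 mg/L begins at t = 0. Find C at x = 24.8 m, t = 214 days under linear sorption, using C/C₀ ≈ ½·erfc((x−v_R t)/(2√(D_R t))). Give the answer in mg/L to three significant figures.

314 mg/L

Retardation factor R = 1 + ρ_b·K_d/n = 1 + 1.50 × 0.69/0.31 = 4.339.
Sorption retards both mechanisms: v_R = v/R = 0.1270 m/day, D_R = D/R = 0.1245 m²/day.
v_R·t = 0.1270 × 214 = 27.178 m; 2√(D_R t) = 10.32 m; argument = (24.8 − 27.178)/10.32 = -0.2304.
C = C₀ × ½·erfc(-0.2304) = 501 × 0.6277 = 314 mg/L.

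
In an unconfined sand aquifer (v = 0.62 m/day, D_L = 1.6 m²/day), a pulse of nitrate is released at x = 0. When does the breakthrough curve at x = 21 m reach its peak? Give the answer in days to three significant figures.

For the 1D instantaneous-source solution, setting ∂C/∂t = 0 at fixed x gives v²t² + 2Dt − x² = 0, so t = (√(D² + v²x²) − D)/v².
√(D² + v²x²) = √(1.6² + 0.62² × 21²) = 13.12; v² = 0.3844.
t = (13.12 − 1.6)/0.3844 = 30.0 days (vs. the pure-advection estimate x/v = 33.9 d).

30.0 days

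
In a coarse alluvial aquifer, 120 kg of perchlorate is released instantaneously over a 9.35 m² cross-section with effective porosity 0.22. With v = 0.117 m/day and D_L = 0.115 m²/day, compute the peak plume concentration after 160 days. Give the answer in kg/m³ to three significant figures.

The peak of an instantaneous 1D plume sits at x = vt; there the Gaussian factor is 1 and C_max = M/(n_e·A·√(4πDt)), where n_e·A is the pore area the mass is dissolved in.
√(4πDt) = √(4π × 0.115 × 160) = 15.21 m, so C_max = 120/(0.22 × 9.35 × 15.21) = 3.84 kg/m³.

3.84 kg/m³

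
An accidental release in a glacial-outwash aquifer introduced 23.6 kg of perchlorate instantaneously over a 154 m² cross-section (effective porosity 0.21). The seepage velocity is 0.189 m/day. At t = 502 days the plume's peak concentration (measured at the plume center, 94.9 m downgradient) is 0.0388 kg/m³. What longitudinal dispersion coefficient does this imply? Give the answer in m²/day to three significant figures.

At the plume center C_max = M/(n_e·A·√(4πDt)), so D = M²/(4πt·(n_e·A·C_max)²).
n_e·A·C_max = 0.21 × 154 × 0.0388 = 1.255 kg/m.
D = 23.6²/(4π × 502 × 1.255²) = 0.0561 m²/day.

0.0561 m²/day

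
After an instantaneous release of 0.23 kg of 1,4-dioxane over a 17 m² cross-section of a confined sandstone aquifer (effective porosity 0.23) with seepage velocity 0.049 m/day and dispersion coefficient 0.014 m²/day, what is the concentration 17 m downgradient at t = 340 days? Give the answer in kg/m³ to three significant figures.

For an instantaneous plane source, C(x,t) = M/(n_e·A·√(4πDt)) · exp(−(x−vt)²/(4Dt)), with n_e·A the pore (flow) area.
Plume center vt = 0.049 × 340 = 16.66 m, so the well at 17 m is 0.34 m downgradient of the peak.
√(4πDt) = 7.734 m, giving peak height M/(n_e·A·√(4πDt)) = 0.23/(0.23 × 17 × 7.734) = 0.007606 kg/m³.
(x−vt)²/(4Dt) = (0.34)²/(4 × 0.014 × 340) = 0.006071; exp(−0.006071) = 0.9939.
C = 0.007606 × 0.9939 = 0.00756 kg/m³.

0.00756 kg/m³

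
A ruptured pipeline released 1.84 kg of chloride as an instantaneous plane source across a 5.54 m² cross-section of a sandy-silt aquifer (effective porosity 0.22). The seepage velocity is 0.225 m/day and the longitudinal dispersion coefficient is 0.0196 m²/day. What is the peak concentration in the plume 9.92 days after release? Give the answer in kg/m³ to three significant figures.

0.966 kg/m³

The peak of an instantaneous 1D plume sits at x = vt; there the Gaussian factor is 1 and C_max = M/(n_e·A·√(4πDt)), where n_e·A is the pore area the mass is dissolved in.
√(4πDt) = √(4π × 0.0196 × 9.92) = 1.563 m, so C_max = 1.84/(0.22 × 5.54 × 1.563) = 0.966 kg/m³.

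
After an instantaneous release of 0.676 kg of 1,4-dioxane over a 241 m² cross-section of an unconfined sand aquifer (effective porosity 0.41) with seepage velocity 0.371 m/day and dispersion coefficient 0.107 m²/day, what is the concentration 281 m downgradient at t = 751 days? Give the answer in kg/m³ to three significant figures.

0.000212 kg/m³

For an instantaneous plane source, C(x,t) = M/(n_e·A·√(4πDt)) · exp(−(x−vt)²/(4Dt)), with n_e·A the pore (flow) area.
Plume center vt = 0.371 × 751 = 278.621 m, so the well at 281 m is 2.379 m downgradient of the peak.
√(4πDt) = 31.78 m, giving peak height M/(n_e·A·√(4πDt)) = 0.676/(0.41 × 241 × 31.78) = 0.0002153 kg/m³.
(x−vt)²/(4Dt) = (2.379)²/(4 × 0.107 × 751) = 0.01761; exp(−0.01761) = 0.9825.
C = 0.0002153 × 0.9825 = 0.000212 kg/m³.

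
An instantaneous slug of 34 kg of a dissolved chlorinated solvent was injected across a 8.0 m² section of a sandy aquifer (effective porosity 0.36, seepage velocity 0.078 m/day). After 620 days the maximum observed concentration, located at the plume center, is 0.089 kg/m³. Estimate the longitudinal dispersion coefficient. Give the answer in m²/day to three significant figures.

At the plume center C_max = M/(n_e·A·√(4πDt)), so D = M²/(4πt·(n_e·A·C_max)²).
n_e·A·C_max = 0.36 × 8.0 × 0.089 = 0.2563 kg/m.
D = 34²/(4π × 620 × 0.2563²) = 2.26 m²/day.

2.26 m²/day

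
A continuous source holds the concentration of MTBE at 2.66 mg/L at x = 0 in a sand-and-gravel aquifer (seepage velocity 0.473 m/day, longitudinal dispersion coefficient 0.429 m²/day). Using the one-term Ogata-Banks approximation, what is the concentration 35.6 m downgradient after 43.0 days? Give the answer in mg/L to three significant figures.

0.0159 mg/L

For a continuous step input, C/C₀ ≈ ½·erfc((x−vt)/(2√(Dt))).
vt = 0.473 × 43.0 = 20.339 m and 2√(Dt) = 2√(0.429 × 43.0) = 8.590 m.
Argument (x−vt)/(2√(Dt)) = (35.6 − 20.339)/8.590 = 1.777; ½·erfc(1.777) = 0.005984.
C = 2.66 × 0.005984 = 0.0159 mg/L.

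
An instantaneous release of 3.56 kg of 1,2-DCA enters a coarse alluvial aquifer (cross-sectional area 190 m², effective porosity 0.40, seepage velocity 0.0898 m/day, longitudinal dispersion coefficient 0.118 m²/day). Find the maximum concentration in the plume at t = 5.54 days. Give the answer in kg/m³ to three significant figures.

The peak of an instantaneous 1D plume sits at x = vt; there the Gaussian factor is 1 and C_max = M/(n_e·A·√(4πDt)), where n_e·A is the pore area the mass is dissolved in.
√(4πDt) = √(4π × 0.118 × 5.54) = 2.866 m, so C_max = 3.56/(0.40 × 190 × 2.866) = 0.0163 kg/m³.

0.0163 kg/m³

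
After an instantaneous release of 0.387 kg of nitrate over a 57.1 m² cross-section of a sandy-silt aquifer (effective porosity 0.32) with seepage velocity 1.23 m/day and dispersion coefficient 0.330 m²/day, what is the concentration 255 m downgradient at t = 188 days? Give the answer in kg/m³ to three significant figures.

7.80e-05 kg/m³

For an instantaneous plane source, C(x,t) = M/(n_e·A·√(4πDt)) · exp(−(x−vt)²/(4Dt)), with n_e·A the pore (flow) area.
Plume center vt = 1.23 × 188 = 231.24 m, so the well at 255 m is 23.76 m downgradient of the peak.
√(4πDt) = 27.92 m, giving peak height M/(n_e·A·√(4πDt)) = 0.387/(0.32 × 57.1 × 27.92) = 0.0007586 kg/m³.
(x−vt)²/(4Dt) = (23.76)²/(4 × 0.330 × 188) = 2.275; exp(−2.275) = 0.1028.
C = 0.0007586 × 0.1028 = 7.80e-05 kg/m³.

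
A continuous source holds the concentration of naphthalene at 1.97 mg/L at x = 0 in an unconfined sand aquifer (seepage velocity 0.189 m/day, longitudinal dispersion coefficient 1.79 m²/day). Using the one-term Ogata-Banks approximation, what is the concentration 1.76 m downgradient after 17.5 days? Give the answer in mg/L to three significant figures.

1.14 mg/L

For a continuous step input, C/C₀ ≈ ½·erfc((x−vt)/(2√(Dt))).
vt = 0.189 × 17.5 = 3.3075 m and 2√(Dt) = 2√(1.79 × 17.5) = 11.19 m.
Argument (x−vt)/(2√(Dt)) = (1.76 − 3.3075)/11.19 = -0.1383; ½·erfc(-0.1383) = 0.5775.
C = 1.97 × 0.5775 = 1.14 mg/L.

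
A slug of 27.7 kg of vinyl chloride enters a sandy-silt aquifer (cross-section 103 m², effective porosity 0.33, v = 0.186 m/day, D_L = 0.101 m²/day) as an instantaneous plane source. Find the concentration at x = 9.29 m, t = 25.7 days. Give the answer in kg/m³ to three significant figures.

For an instantaneous plane source, C(x,t) = M/(n_e·A·√(4πDt)) · exp(−(x−vt)²/(4Dt)), with n_e·A the pore (flow) area.
Plume center vt = 0.186 × 25.7 = 4.7802 m, so the well at 9.29 m is 4.5098 m downgradient of the peak.
√(4πDt) = 5.711 m, giving peak height M/(n_e·A·√(4πDt)) = 27.7/(0.33 × 103 × 5.711) = 0.1427 kg/m³.
(x−vt)²/(4Dt) = (4.5098)²/(4 × 0.101 × 25.7) = 1.959; exp(−1.959) = 0.1410.
C = 0.1427 × 0.1410 = 0.0201 kg/m³.

0.0201 kg/m³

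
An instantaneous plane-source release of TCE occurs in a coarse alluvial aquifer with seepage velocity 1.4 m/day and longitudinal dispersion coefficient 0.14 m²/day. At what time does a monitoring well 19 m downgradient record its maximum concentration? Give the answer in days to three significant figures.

For the 1D instantaneous-source solution, setting ∂C/∂t = 0 at fixed x gives v²t² + 2Dt − x² = 0, so t = (√(D² + v²x²) − D)/v².
√(D² + v²x²) = √(0.14² + 1.4² × 19²) = 26.60; v² = 1.96.
t = (26.60 − 0.14)/1.96 = 13.5 days (vs. the pure-advection estimate x/v = 13.6 d).

13.5 days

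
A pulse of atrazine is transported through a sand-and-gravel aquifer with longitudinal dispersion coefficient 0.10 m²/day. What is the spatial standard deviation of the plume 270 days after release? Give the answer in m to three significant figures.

7.35 m

Dispersive spreading gives a Gaussian with σ² = 2Dt; advection only shifts the center.
σ = √(2 × 0.10 × 270) = 7.35 m.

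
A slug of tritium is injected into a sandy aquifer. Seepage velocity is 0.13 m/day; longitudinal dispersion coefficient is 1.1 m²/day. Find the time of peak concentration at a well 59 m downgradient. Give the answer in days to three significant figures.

393 days

For the 1D instantaneous-source solution, setting ∂C/∂t = 0 at fixed x gives v²t² + 2Dt − x² = 0, so t = (√(D² + v²x²) − D)/v².
√(D² + v²x²) = √(1.1² + 0.13² × 59²) = 7.748; v² = 0.0169.
t = (7.748 − 1.1)/0.0169 = 393 days (vs. the pure-advection estimate x/v = 454 d).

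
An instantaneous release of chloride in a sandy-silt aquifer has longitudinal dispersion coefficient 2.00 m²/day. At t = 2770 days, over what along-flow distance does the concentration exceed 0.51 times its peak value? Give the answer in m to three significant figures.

244 m

The plume is Gaussian with σ = √(2Dt) = √(2 × 2.00 × 2770) = 105.3 m.
C/C_peak = exp(−Δx²/(2σ²)) = 0.51 ⇒ Δx = σ·√(−2 ln 0.51) = 105.3 × 1.160 = 122.1 m.
Width = 2Δx = 244 m.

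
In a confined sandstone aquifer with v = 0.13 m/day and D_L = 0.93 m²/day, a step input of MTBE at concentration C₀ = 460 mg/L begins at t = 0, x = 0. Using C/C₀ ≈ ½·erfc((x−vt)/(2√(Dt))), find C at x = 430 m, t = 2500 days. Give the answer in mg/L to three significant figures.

28.4 mg/L

For a continuous step input, C/C₀ ≈ ½·erfc((x−vt)/(2√(Dt))).
vt = 0.13 × 2500 = 325 m and 2√(Dt) = 2√(0.93 × 2500) = 96.44 m.
Argument (x−vt)/(2√(Dt)) = (430 − 325)/96.44 = 1.089; ½·erfc(1.089) = 0.06177.
C = 460 × 0.06177 = 28.4 mg/L.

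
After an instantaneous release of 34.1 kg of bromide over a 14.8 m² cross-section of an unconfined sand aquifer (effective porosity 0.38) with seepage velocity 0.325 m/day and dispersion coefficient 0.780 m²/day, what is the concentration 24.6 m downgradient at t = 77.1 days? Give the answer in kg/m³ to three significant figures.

0.220 kg/m³

For an instantaneous plane source, C(x,t) = M/(n_e·A·√(4πDt)) · exp(−(x−vt)²/(4Dt)), with n_e·A the pore (flow) area.
Plume center vt = 0.325 × 77.1 = 25.0575 m, so the well at 24.6 m is 0.4575 m upgradient of the peak.
√(4πDt) = 27.49 m, giving peak height M/(n_e·A·√(4πDt)) = 34.1/(0.38 × 14.8 × 27.49) = 0.2206 kg/m³.
(x−vt)²/(4Dt) = (-0.4575)²/(4 × 0.780 × 77.1) = 0.0008701; exp(−0.0008701) = 0.9991.
C = 0.2206 × 0.9991 = 0.220 kg/m³.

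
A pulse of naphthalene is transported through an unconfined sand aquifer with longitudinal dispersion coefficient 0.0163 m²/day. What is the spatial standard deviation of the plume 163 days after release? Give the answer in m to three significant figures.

Dispersive spreading gives a Gaussian with σ² = 2Dt; advection only shifts the center.
σ = √(2 × 0.0163 × 163) = 2.31 m.

2.31 m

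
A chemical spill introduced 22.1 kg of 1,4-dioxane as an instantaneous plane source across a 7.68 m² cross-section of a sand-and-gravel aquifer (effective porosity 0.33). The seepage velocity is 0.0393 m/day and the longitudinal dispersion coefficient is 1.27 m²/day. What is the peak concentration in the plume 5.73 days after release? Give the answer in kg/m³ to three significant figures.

0.912 kg/m³

The peak of an instantaneous 1D plume sits at x = vt; there the Gaussian factor is 1 and C_max = M/(n_e·A·√(4πDt)), where n_e·A is the pore area the mass is dissolved in.
√(4πDt) = √(4π × 1.27 × 5.73) = 9.563 m, so C_max = 22.1/(0.33 × 7.68 × 9.563) = 0.912 kg/m³.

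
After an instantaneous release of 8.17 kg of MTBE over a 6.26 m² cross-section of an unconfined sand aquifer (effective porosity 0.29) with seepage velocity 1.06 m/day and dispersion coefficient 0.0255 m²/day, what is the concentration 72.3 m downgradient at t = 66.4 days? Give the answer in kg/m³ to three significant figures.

For an instantaneous plane source, C(x,t) = M/(n_e·A·√(4πDt)) · exp(−(x−vt)²/(4Dt)), with n_e·A the pore (flow) area.
Plume center vt = 1.06 × 66.4 = 70.384 m, so the well at 72.3 m is 1.916 m downgradient of the peak.
√(4πDt) = 4.613 m, giving peak height M/(n_e·A·√(4πDt)) = 8.17/(0.29 × 6.26 × 4.613) = 0.9756 kg/m³.
(x−vt)²/(4Dt) = (1.916)²/(4 × 0.0255 × 66.4) = 0.5420; exp(−0.5420) = 0.5816.
C = 0.9756 × 0.5816 = 0.567 kg/m³.

0.567 kg/m³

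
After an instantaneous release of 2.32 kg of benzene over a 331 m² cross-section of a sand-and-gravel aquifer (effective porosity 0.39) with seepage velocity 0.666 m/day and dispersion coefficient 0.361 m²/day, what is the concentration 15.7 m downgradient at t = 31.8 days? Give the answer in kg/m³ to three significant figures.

For an instantaneous plane source, C(x,t) = M/(n_e·A·√(4πDt)) · exp(−(x−vt)²/(4Dt)), with n_e·A the pore (flow) area.
Plume center vt = 0.666 × 31.8 = 21.1788 m, so the well at 15.7 m is 5.4788 m upgradient of the peak.
√(4πDt) = 12.01 m, giving peak height M/(n_e·A·√(4πDt)) = 2.32/(0.39 × 331 × 12.01) = 0.001496 kg/m³.
(x−vt)²/(4Dt) = (-5.4788)²/(4 × 0.361 × 31.8) = 0.6537; exp(−0.6537) = 0.5201.
C = 0.001496 × 0.5201 = 0.000778 kg/m³.

0.000778 kg/m³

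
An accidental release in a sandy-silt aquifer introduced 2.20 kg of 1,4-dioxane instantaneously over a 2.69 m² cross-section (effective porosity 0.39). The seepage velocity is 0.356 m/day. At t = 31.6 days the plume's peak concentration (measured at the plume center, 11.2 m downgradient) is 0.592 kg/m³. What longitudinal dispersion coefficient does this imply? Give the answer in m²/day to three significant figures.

At the plume center C_max = M/(n_e·A·√(4πDt)), so D = M²/(4πt·(n_e·A·C_max)²).
n_e·A·C_max = 0.39 × 2.69 × 0.592 = 0.6211 kg/m.
D = 2.20²/(4π × 31.6 × 0.6211²) = 0.0316 m²/day.

0.0316 m²/day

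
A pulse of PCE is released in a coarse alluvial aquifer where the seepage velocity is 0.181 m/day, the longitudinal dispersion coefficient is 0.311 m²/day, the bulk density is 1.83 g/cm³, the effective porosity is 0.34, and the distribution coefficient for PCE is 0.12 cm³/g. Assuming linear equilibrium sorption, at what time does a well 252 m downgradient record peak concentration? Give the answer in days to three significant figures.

2280 days

Retardation factor R = 1 + ρ_b·K_d/n = 1 + 1.83 × 0.12/0.34 = 1.646.
Sorption retards both mechanisms: v_R = v/R = 0.1100 m/day, D_R = D/R = 0.1889 m²/day.
Peak time from v_R²t² + 2D_R t − x² = 0: t = (√(D_R² + v_R²x²) − D_R)/v_R².
√(D_R² + v_R²x²) = √(0.1889² + 0.1100² × 252²) = 27.72; v_R² = 0.01210.
t = (27.72 − 0.1889)/0.01210 = 2280 days.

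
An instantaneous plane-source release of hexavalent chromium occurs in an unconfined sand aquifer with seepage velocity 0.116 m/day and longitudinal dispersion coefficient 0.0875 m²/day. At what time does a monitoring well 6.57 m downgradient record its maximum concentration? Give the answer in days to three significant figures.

For the 1D instantaneous-source solution, setting ∂C/∂t = 0 at fixed x gives v²t² + 2Dt − x² = 0, so t = (√(D² + v²x²) − D)/v².
√(D² + v²x²) = √(0.0875² + 0.116² × 6.57²) = 0.7671; v² = 0.013456.
t = (0.7671 − 0.0875)/0.013456 = 50.5 days (vs. the pure-advection estimate x/v = 56.6 d).

50.5 days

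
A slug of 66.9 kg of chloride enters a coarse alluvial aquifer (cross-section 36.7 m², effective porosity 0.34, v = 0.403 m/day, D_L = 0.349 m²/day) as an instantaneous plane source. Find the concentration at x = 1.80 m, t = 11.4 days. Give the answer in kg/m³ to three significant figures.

For an instantaneous plane source, C(x,t) = M/(n_e·A·√(4πDt)) · exp(−(x−vt)²/(4Dt)), with n_e·A the pore (flow) area.
Plume center vt = 0.403 × 11.4 = 4.5942 m, so the well at 1.80 m is 2.7942 m upgradient of the peak.
√(4πDt) = 7.071 m, giving peak height M/(n_e·A·√(4πDt)) = 66.9/(0.34 × 36.7 × 7.071) = 0.7582 kg/m³.
(x−vt)²/(4Dt) = (-2.7942)²/(4 × 0.349 × 11.4) = 0.4906; exp(−0.4906) = 0.6123.
C = 0.7582 × 0.6123 = 0.464 kg/m³.

0.464 kg/m³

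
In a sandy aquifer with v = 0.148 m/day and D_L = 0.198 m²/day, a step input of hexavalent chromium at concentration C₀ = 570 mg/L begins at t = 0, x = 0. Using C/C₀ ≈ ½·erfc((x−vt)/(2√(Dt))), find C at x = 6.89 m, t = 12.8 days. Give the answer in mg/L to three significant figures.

For a continuous step input, C/C₀ ≈ ½·erfc((x−vt)/(2√(Dt))).
vt = 0.148 × 12.8 = 1.8944 m and 2√(Dt) = 2√(0.198 × 12.8) = 3.184 m.
Argument (x−vt)/(2√(Dt)) = (6.89 − 1.8944)/3.184 = 1.569; ½·erfc(1.569) = 0.01325.
C = 570 × 0.01325 = 7.55 mg/L.

7.55 mg/L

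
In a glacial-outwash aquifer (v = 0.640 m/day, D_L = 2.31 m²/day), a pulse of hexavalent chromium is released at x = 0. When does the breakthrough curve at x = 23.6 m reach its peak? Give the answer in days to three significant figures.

31.7 days

For the 1D instantaneous-source solution, setting ∂C/∂t = 0 at fixed x gives v²t² + 2Dt − x² = 0, so t = (√(D² + v²x²) − D)/v².
√(D² + v²x²) = √(2.31² + 0.640² × 23.6²) = 15.28; v² = 0.4096.
t = (15.28 − 2.31)/0.4096 = 31.7 days (vs. the pure-advection estimate x/v = 36.9 d).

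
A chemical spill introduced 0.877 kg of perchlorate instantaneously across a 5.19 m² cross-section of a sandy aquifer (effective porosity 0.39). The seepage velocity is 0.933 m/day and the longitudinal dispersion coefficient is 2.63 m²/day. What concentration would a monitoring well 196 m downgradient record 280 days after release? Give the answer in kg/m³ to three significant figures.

0.00106 kg/m³

For an instantaneous plane source, C(x,t) = M/(n_e·A·√(4πDt)) · exp(−(x−vt)²/(4Dt)), with n_e·A the pore (flow) area.
Plume center vt = 0.933 × 280 = 261.24 m, so the well at 196 m is 65.24 m upgradient of the peak.
√(4πDt) = 96.20 m, giving peak height M/(n_e·A·√(4πDt)) = 0.877/(0.39 × 5.19 × 96.20) = 0.004504 kg/m³.
(x−vt)²/(4Dt) = (-65.24)²/(4 × 2.63 × 280) = 1.445; exp(−1.445) = 0.2357.
C = 0.004504 × 0.2357 = 0.00106 kg/m³.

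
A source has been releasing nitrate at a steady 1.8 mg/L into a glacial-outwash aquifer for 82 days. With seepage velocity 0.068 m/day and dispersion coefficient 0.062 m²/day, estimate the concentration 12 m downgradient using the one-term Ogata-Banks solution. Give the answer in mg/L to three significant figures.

For a continuous step input, C/C₀ ≈ ½·erfc((x−vt)/(2√(Dt))).
vt = 0.068 × 82 = 5.576 m and 2√(Dt) = 2√(0.062 × 82) = 4.510 m.
Argument (x−vt)/(2√(Dt)) = (12 − 5.576)/4.510 = 1.424; ½·erfc(1.424) = 0.02201.
C = 1.8 × 0.02201 = 0.0396 mg/L.

0.0396 mg/L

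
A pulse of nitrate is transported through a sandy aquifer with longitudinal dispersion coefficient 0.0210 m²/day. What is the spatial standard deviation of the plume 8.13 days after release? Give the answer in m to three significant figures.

0.584 m

Dispersive spreading gives a Gaussian with σ² = 2Dt; advection only shifts the center.
σ = √(2 × 0.0210 × 8.13) = 0.584 m.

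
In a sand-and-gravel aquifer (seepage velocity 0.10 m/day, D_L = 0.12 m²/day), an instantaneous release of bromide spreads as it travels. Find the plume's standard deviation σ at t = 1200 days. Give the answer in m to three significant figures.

17.0 m

Dispersive spreading gives a Gaussian with σ² = 2Dt; advection only shifts the center.
σ = √(2 × 0.12 × 1200) = 17.0 m.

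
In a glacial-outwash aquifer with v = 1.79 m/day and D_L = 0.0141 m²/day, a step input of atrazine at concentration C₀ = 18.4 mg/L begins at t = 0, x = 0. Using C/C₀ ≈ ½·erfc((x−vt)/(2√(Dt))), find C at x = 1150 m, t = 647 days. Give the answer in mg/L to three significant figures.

17.9 mg/L

For a continuous step input, C/C₀ ≈ ½·erfc((x−vt)/(2√(Dt))).
vt = 1.79 × 647 = 1158.13 m and 2√(Dt) = 2√(0.0141 × 647) = 6.041 m.
Argument (x−vt)/(2√(Dt)) = (1150 − 1158.13)/6.041 = -1.346; ½·erfc(-1.346) = 0.9715.
C = 18.4 × 0.9715 = 17.9 mg/L.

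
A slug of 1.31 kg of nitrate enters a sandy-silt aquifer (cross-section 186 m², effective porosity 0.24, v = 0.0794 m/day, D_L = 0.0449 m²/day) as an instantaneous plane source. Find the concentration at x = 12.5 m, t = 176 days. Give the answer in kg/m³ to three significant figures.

0.00275 kg/m³

For an instantaneous plane source, C(x,t) = M/(n_e·A·√(4πDt)) · exp(−(x−vt)²/(4Dt)), with n_e·A the pore (flow) area.
Plume center vt = 0.0794 × 176 = 13.9744 m, so the well at 12.5 m is 1.4744 m upgradient of the peak.
√(4πDt) = 9.965 m, giving peak height M/(n_e·A·√(4πDt)) = 1.31/(0.24 × 186 × 9.965) = 0.002945 kg/m³.
(x−vt)²/(4Dt) = (-1.4744)²/(4 × 0.0449 × 176) = 0.06877; exp(−0.06877) = 0.9335.
C = 0.002945 × 0.9335 = 0.00275 kg/m³.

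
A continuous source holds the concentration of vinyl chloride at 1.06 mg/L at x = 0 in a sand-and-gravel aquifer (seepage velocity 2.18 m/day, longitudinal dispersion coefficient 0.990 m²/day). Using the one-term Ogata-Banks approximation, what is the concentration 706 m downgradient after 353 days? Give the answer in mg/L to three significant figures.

1.05 mg/L

For a continuous step input, C/C₀ ≈ ½·erfc((x−vt)/(2√(Dt))).
vt = 2.18 × 353 = 769.54 m and 2√(Dt) = 2√(0.990 × 353) = 37.39 m.
Argument (x−vt)/(2√(Dt)) = (706 − 769.54)/37.39 = -1.699; ½·erfc(-1.699) = 0.9919.
C = 1.06 × 0.9919 = 1.05 mg/L.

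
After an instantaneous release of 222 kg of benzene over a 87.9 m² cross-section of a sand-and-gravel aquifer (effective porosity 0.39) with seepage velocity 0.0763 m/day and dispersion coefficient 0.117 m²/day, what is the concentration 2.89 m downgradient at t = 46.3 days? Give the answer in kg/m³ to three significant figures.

0.770 kg/m³

For an instantaneous plane source, C(x,t) = M/(n_e·A·√(4πDt)) · exp(−(x−vt)²/(4Dt)), with n_e·A the pore (flow) area.
Plume center vt = 0.0763 × 46.3 = 3.53269 m, so the well at 2.89 m is 0.64269 m upgradient of the peak.
√(4πDt) = 8.251 m, giving peak height M/(n_e·A·√(4πDt)) = 222/(0.39 × 87.9 × 8.251) = 0.7849 kg/m³.
(x−vt)²/(4Dt) = (-0.64269)²/(4 × 0.117 × 46.3) = 0.01906; exp(−0.01906) = 0.9811.
C = 0.7849 × 0.9811 = 0.770 kg/m³.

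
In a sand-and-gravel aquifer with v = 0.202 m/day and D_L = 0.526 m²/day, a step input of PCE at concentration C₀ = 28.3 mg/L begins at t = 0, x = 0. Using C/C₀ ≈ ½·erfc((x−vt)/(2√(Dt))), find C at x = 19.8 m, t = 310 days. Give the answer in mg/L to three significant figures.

28.0 mg/L

For a continuous step input, C/C₀ ≈ ½·erfc((x−vt)/(2√(Dt))).
vt = 0.202 × 310 = 62.62 m and 2√(Dt) = 2√(0.526 × 310) = 25.54 m.
Argument (x−vt)/(2√(Dt)) = (19.8 − 62.62)/25.54 = -1.677; ½·erfc(-1.677) = 0.9911.
C = 28.3 × 0.9911 = 28.0 mg/L.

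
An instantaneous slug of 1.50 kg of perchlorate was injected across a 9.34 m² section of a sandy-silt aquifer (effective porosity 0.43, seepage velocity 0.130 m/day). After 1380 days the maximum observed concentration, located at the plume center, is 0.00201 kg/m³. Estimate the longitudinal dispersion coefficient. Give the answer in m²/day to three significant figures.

At the plume center C_max = M/(n_e·A·√(4πDt)), so D = M²/(4πt·(n_e·A·C_max)²).
n_e·A·C_max = 0.43 × 9.34 × 0.00201 = 0.008073 kg/m.
D = 1.50²/(4π × 1380 × 0.008073²) = 1.99 m²/day.

1.99 m²/day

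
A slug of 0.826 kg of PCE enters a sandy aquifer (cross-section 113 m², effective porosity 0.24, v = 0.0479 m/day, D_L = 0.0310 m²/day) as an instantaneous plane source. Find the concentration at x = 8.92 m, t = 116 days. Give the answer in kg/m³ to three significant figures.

For an instantaneous plane source, C(x,t) = M/(n_e·A·√(4πDt)) · exp(−(x−vt)²/(4Dt)), with n_e·A the pore (flow) area.
Plume center vt = 0.0479 × 116 = 5.5564 m, so the well at 8.92 m is 3.3636 m downgradient of the peak.
√(4πDt) = 6.722 m, giving peak height M/(n_e·A·√(4πDt)) = 0.826/(0.24 × 113 × 6.722) = 0.004531 kg/m³.
(x−vt)²/(4Dt) = (3.3636)²/(4 × 0.0310 × 116) = 0.7866; exp(−0.7866) = 0.4554.
C = 0.004531 × 0.4554 = 0.00206 kg/m³.

0.00206 kg/m³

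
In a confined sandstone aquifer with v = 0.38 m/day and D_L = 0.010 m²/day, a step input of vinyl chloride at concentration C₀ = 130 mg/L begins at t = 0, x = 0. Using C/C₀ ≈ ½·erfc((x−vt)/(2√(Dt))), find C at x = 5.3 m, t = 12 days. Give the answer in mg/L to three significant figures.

For a continuous step input, C/C₀ ≈ ½·erfc((x−vt)/(2√(Dt))).
vt = 0.38 × 12 = 4.56 m and 2√(Dt) = 2√(0.010 × 12) = 0.6928 m.
Argument (x−vt)/(2√(Dt)) = (5.3 − 4.56)/0.6928 = 1.068; ½·erfc(1.068) = 0.06547.
C = 130 × 0.06547 = 8.51 mg/L.

8.51 mg/L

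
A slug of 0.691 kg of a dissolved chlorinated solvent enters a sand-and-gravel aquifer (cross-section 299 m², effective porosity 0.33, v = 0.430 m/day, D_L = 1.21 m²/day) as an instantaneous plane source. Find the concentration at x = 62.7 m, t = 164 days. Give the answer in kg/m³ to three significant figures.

0.000130 kg/m³

For an instantaneous plane source, C(x,t) = M/(n_e·A·√(4πDt)) · exp(−(x−vt)²/(4Dt)), with n_e·A the pore (flow) area.
Plume center vt = 0.430 × 164 = 70.52 m, so the well at 62.7 m is 7.82 m upgradient of the peak.
√(4πDt) = 49.94 m, giving peak height M/(n_e·A·√(4πDt)) = 0.691/(0.33 × 299 × 49.94) = 0.0001402 kg/m³.
(x−vt)²/(4Dt) = (-7.82)²/(4 × 1.21 × 164) = 0.07704; exp(−0.07704) = 0.9259.
C = 0.0001402 × 0.9259 = 0.000130 kg/m³.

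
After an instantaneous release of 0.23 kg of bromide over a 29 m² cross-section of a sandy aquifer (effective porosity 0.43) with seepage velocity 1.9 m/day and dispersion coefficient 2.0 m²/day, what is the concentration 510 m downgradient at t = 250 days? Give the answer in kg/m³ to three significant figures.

0.000126 kg/m³

For an instantaneous plane source, C(x,t) = M/(n_e·A·√(4πDt)) · exp(−(x−vt)²/(4Dt)), with n_e·A the pore (flow) area.
Plume center vt = 1.9 × 250 = 475 m, so the well at 510 m is 35 m downgradient of the peak.
√(4πDt) = 79.27 m, giving peak height M/(n_e·A·√(4πDt)) = 0.23/(0.43 × 29 × 79.27) = 0.0002327 kg/m³.
(x−vt)²/(4Dt) = (35)²/(4 × 2.0 × 250) = 0.6125; exp(−0.6125) = 0.5420.
C = 0.0002327 × 0.5420 = 0.000126 kg/m³.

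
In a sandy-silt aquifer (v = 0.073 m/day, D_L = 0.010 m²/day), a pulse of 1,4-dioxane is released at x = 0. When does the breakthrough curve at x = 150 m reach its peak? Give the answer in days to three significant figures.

2050 days

For the 1D instantaneous-source solution, setting ∂C/∂t = 0 at fixed x gives v²t² + 2Dt − x² = 0, so t = (√(D² + v²x²) − D)/v².
√(D² + v²x²) = √(0.010² + 0.073² × 150²) = 10.95; v² = 0.005329.
t = (10.95 − 0.010)/0.005329 = 2050 days (vs. the pure-advection estimate x/v = 2050 d).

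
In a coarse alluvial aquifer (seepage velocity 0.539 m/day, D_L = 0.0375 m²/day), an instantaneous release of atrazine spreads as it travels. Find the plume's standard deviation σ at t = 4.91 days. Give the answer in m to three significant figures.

Dispersive spreading gives a Gaussian with σ² = 2Dt; advection only shifts the center.
σ = √(2 × 0.0375 × 4.91) = 0.607 m.

0.607 m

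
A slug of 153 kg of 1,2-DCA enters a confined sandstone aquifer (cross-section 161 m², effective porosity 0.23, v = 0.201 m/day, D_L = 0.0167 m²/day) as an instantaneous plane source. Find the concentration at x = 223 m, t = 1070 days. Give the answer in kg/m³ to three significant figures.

For an instantaneous plane source, C(x,t) = M/(n_e·A·√(4πDt)) · exp(−(x−vt)²/(4Dt)), with n_e·A the pore (flow) area.
Plume center vt = 0.201 × 1070 = 215.07 m, so the well at 223 m is 7.93 m downgradient of the peak.
√(4πDt) = 14.98 m, giving peak height M/(n_e·A·√(4πDt)) = 153/(0.23 × 161 × 14.98) = 0.2758 kg/m³.
(x−vt)²/(4Dt) = (7.93)²/(4 × 0.0167 × 1070) = 0.8798; exp(−0.8798) = 0.4149.
C = 0.2758 × 0.4149 = 0.114 kg/m³.

0.114 kg/m³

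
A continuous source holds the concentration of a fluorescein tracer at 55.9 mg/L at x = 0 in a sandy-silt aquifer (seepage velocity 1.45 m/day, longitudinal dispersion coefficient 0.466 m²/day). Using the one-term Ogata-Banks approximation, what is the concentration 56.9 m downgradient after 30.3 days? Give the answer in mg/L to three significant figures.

0.411 mg/L

For a continuous step input, C/C₀ ≈ ½·erfc((x−vt)/(2√(Dt))).
vt = 1.45 × 30.3 = 43.935 m and 2√(Dt) = 2√(0.466 × 30.3) = 7.515 m.
Argument (x−vt)/(2√(Dt)) = (56.9 − 43.935)/7.515 = 1.725; ½·erfc(1.725) = 0.007353.
C = 55.9 × 0.007353 = 0.411 mg/L.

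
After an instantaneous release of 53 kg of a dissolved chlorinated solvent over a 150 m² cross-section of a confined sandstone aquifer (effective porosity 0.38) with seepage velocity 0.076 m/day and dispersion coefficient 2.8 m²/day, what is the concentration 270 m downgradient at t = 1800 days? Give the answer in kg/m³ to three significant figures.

0.00153 kg/m³

For an instantaneous plane source, C(x,t) = M/(n_e·A·√(4πDt)) · exp(−(x−vt)²/(4Dt)), with n_e·A the pore (flow) area.
Plume center vt = 0.076 × 1800 = 136.8 m, so the well at 270 m is 133.2 m downgradient of the peak.
√(4πDt) = 251.7 m, giving peak height M/(n_e·A·√(4πDt)) = 53/(0.38 × 150 × 251.7) = 0.003694 kg/m³.
(x−vt)²/(4Dt) = (133.2)²/(4 × 2.8 × 1800) = 0.8801; exp(−0.8801) = 0.4147.
C = 0.003694 × 0.4147 = 0.00153 kg/m³.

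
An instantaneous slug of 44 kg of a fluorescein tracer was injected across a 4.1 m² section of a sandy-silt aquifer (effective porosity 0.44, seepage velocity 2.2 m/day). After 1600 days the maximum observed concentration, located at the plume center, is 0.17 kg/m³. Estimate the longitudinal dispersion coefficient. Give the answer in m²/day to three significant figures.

At the plume center C_max = M/(n_e·A·√(4πDt)), so D = M²/(4πt·(n_e·A·C_max)²).
n_e·A·C_max = 0.44 × 4.1 × 0.17 = 0.3067 kg/m.
D = 44²/(4π × 1600 × 0.3067²) = 1.02 m²/day.

1.02 m²/day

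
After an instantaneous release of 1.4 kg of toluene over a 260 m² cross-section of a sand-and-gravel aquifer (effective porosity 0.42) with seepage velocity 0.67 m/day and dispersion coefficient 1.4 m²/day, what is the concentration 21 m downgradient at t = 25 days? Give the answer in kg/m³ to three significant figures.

0.000537 kg/m³

For an instantaneous plane source, C(x,t) = M/(n_e·A·√(4πDt)) · exp(−(x−vt)²/(4Dt)), with n_e·A the pore (flow) area.
Plume center vt = 0.67 × 25 = 16.75 m, so the well at 21 m is 4.25 m downgradient of the peak.
√(4πDt) = 20.97 m, giving peak height M/(n_e·A·√(4πDt)) = 1.4/(0.42 × 260 × 20.97) = 0.0006114 kg/m³.
(x−vt)²/(4Dt) = (4.25)²/(4 × 1.4 × 25) = 0.1290; exp(−0.1290) = 0.8790.
C = 0.0006114 × 0.8790 = 0.000537 kg/m³.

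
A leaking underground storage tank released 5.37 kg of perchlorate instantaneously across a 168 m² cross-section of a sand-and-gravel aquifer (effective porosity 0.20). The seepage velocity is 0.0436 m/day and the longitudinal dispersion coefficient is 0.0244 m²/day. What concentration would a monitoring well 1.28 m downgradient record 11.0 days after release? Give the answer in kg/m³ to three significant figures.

0.0479 kg/m³

For an instantaneous plane source, C(x,t) = M/(n_e·A·√(4πDt)) · exp(−(x−vt)²/(4Dt)), with n_e·A the pore (flow) area.
Plume center vt = 0.0436 × 11.0 = 0.4796 m, so the well at 1.28 m is 0.8004 m downgradient of the peak.
√(4πDt) = 1.837 m, giving peak height M/(n_e·A·√(4πDt)) = 5.37/(0.20 × 168 × 1.837) = 0.08700 kg/m³.
(x−vt)²/(4Dt) = (0.8004)²/(4 × 0.0244 × 11.0) = 0.5967; exp(−0.5967) = 0.5506.
C = 0.08700 × 0.5506 = 0.0479 kg/m³.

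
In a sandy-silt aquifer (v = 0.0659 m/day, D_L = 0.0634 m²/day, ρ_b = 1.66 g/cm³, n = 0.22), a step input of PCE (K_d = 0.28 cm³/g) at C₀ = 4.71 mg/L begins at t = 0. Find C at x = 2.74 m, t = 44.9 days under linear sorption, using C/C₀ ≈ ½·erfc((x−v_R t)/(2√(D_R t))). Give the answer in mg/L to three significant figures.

0.438 mg/L

Retardation factor R = 1 + ρ_b·K_d/n = 1 + 1.66 × 0.28/0.22 = 3.113.
Sorption retards both mechanisms: v_R = v/R = 0.02117 m/day, D_R = D/R = 0.02037 m²/day.
v_R·t = 0.02117 × 44.9 = 0.950533 m; 2√(D_R t) = 1.913 m; argument = (2.74 − 0.950533)/1.913 = 0.9354.
C = C₀ × ½·erfc(0.9354) = 4.71 × 0.09294 = 0.438 mg/L.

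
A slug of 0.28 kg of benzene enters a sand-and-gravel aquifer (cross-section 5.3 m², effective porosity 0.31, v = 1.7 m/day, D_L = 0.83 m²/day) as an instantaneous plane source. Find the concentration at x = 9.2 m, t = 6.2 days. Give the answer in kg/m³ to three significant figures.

For an instantaneous plane source, C(x,t) = M/(n_e·A·√(4πDt)) · exp(−(x−vt)²/(4Dt)), with n_e·A the pore (flow) area.
Plume center vt = 1.7 × 6.2 = 10.54 m, so the well at 9.2 m is 1.34 m upgradient of the peak.
√(4πDt) = 8.042 m, giving peak height M/(n_e·A·√(4πDt)) = 0.28/(0.31 × 5.3 × 8.042) = 0.02119 kg/m³.
(x−vt)²/(4Dt) = (-1.34)²/(4 × 0.83 × 6.2) = 0.08723; exp(−0.08723) = 0.9165.
C = 0.02119 × 0.9165 = 0.0194 kg/m³.

0.0194 kg/m³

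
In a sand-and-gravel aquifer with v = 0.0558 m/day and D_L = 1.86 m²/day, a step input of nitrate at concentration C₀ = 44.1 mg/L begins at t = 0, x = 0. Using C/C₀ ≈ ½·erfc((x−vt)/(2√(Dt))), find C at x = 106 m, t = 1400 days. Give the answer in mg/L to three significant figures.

For a continuous step input, C/C₀ ≈ ½·erfc((x−vt)/(2√(Dt))).
vt = 0.0558 × 1400 = 78.12 m and 2√(Dt) = 2√(1.86 × 1400) = 102.1 m.
Argument (x−vt)/(2√(Dt)) = (106 − 78.12)/102.1 = 0.2731; ½·erfc(0.2731) = 0.3497.
C = 44.1 × 0.3497 = 15.4 mg/L.

15.4 mg/L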